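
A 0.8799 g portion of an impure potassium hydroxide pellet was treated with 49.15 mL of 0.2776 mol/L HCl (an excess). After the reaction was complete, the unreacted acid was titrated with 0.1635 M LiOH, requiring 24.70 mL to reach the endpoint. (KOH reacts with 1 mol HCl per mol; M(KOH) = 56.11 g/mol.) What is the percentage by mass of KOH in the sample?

61.3%

Total n(HCl) added = 0.2776 x 0.04915 = 0.01364 mol.
n(LiOH) used = 0.1635 x 0.02470 = 0.004038 mol, which equals the excess n(HCl).
So n(HCl) consumed by the sample = 0.01364 - 0.004038 = 0.009606 mol.
n(KOH) = 0.009606 / 1 = 0.009606 mol.
mass KOH = 0.009606 x 56.11 = 0.5390 g, so %KOH = 0.5390/0.8799 x 100 = 61.3%.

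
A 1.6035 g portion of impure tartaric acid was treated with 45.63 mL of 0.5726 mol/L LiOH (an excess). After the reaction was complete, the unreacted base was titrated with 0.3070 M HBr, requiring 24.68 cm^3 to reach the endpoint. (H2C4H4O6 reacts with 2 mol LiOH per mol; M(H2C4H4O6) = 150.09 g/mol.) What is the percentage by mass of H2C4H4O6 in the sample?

Total n(LiOH) added = 0.5726 x 0.04563 = 0.02613 mol.
n(HBr) used = 0.3070 x 0.02468 = 0.007577 mol, which equals the excess n(LiOH).
So n(LiOH) consumed by the sample = 0.02613 - 0.007577 = 0.01855 mol.
n(H2C4H4O6) = 0.01855 / 2 = 0.009275 mol.
mass H2C4H4O6 = 0.009275 x 150.09 = 1.392 g, so %H2C4H4O6 = 1.392/1.6035 x 100 = 86.8%.

86.8%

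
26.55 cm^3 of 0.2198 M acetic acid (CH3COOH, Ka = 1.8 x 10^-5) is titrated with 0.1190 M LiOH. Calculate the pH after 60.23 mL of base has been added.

n(acid) = 0.2198 x 0.02655 = 0.005836 mol; n(LiOH) added = 0.1190 x 0.06023 = 0.007167 mol.
Base is in excess by 0.007167 - 0.005836 = 0.001332 mol in a total volume of 0.08678 L.
[OH^-] = 0.001332/0.08678 = 0.01535 M, so pOH = 1.81 and pH = 14.00 - 1.81 = 12.19.

12.19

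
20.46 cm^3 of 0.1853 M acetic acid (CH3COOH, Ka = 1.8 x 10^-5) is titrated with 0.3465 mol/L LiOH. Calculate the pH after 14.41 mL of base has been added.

n(acid) = 0.1853 x 0.02046 = 0.003791 mol; n(LiOH) added = 0.3465 x 0.01441 = 0.004993 mol.
Base is in excess by 0.004993 - 0.003791 = 0.001202 mol in a total volume of 0.03487 L.
[OH^-] = 0.001202/0.03487 = 0.03447 M, so pOH = 1.46 and pH = 14.00 - 1.46 = 12.54.

12.54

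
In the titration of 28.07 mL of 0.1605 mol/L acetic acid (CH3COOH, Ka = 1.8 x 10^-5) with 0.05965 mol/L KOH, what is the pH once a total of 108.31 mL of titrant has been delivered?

12.16

n(acid) = 0.1605 x 0.02807 = 0.004505 mol; n(KOH) added = 0.05965 x 0.1083 = 0.006461 mol.
Base is in excess by 0.006461 - 0.004505 = 0.001955 mol in a total volume of 0.1364 L.
[OH^-] = 0.001955/0.1364 = 0.01434 M, so pOH = 1.84 and pH = 14.00 - 1.84 = 12.16.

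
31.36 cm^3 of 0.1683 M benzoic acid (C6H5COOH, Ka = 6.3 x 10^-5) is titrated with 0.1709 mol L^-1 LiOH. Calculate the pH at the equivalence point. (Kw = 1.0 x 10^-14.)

n(C6H5COOH) = 0.1683 x 0.03136 = 0.005278 mol; V(LiOH) at equivalence = 0.005278/0.1709 = 0.03088 L.
At equivalence all the acid is converted to C6H5COO-; total volume = 0.03136 + 0.03088 = 0.06224 L, so [C6H5COO-] = 0.005278/0.06224 = 0.08480 M.
Kb = Kw/Ka = 1.0e-14 / 6.3 x 10^-5 = 1.59e-10.
[OH^-] = sqrt(Kb x [C6H5COO-]) = sqrt(1.59e-10 x 0.08480) = 3.67e-6 M.
pOH = 5.44, so pH = 14.00 - 5.44 = 8.56.

8.56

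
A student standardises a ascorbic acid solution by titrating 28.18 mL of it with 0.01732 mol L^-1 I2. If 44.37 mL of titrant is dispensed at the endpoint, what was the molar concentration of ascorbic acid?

n(I2) = 0.01732 x 0.04437 = 0.0007685 mol.
From the balanced equation, 1 mol I2 reacts with 1 mol ascorbic acid, so n(ascorbic acid) = 0.0007685 x 1/1 = 0.0007685 mol.
[ascorbic acid] = 0.0007685 / 0.02818 L = 0.0273 M.

0.0273 M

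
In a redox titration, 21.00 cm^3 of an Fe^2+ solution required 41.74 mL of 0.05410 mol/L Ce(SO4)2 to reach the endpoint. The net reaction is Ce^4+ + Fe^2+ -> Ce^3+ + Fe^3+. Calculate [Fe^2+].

n(Ce(SO4)2) = 0.05410 x 0.04174 = 0.002258 mol.
From the balanced equation, 1 mol Ce(SO4)2 reacts with 1 mol Fe^2+, so n(Fe^2+) = 0.002258 x 1/1 = 0.002258 mol.
[Fe^2+] = 0.002258 / 0.02100 L = 0.108 M.

0.108 M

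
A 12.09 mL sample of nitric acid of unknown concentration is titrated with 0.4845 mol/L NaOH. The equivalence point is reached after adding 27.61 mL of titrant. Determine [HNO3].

n(NaOH) delivered = 0.4845 x 0.02761 = 0.01338 mol.
For a 1:1 reaction, n(HNO3) = 0.01338 mol.
[HNO3] = 0.01338 mol / 0.01209 L = 1.11 M.

1.11 M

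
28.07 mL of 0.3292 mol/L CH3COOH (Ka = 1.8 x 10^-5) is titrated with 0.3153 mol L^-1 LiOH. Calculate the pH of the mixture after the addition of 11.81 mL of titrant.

Initial n(CH3COOH) = 0.3292 x 0.02807 = 0.009241 mol.
n(LiOH) added = 0.3153 x 0.01181 = 0.003724 mol, converting that many moles of CH3COOH to CH3COO-.
Remaining n(CH3COOH) = 0.005517 mol; n(CH3COO-) = 0.003724 mol.
By Henderson-Hasselbalch, pH = pKa + log([A^-]/[HA]) = 4.74 + log(0.003724/0.005517) = 4.74 + (-0.17) = 4.57.

4.57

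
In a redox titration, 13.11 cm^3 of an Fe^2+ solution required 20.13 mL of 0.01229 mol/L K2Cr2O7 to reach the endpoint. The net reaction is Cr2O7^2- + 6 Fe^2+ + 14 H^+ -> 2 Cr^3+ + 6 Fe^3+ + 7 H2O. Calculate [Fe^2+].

n(K2Cr2O7) = 0.01229 x 0.02013 = 0.0002474 mol.
From the balanced equation, 1 mol K2Cr2O7 reacts with 6 mol Fe^2+, so n(Fe^2+) = 0.0002474 x 6/1 = 0.001484 mol.
[Fe^2+] = 0.001484 / 0.01311 L = 0.113 M.

0.113 M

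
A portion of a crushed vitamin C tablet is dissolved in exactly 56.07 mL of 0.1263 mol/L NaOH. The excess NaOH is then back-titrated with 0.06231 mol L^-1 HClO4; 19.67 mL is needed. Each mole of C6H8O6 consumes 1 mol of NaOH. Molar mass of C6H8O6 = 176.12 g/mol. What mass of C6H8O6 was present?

Total n(NaOH) added = 0.1263 x 0.05607 = 0.007082 mol.
n(HClO4) used = 0.06231 x 0.01967 = 0.001226 mol, which equals the excess n(NaOH).
So n(NaOH) consumed by the sample = 0.007082 - 0.001226 = 0.005856 mol.
n(C6H8O6) = 0.005856 / 1 = 0.005856 mol.
mass = 0.005856 mol x 176.12 g/mol = 1.03 g.

1.03 g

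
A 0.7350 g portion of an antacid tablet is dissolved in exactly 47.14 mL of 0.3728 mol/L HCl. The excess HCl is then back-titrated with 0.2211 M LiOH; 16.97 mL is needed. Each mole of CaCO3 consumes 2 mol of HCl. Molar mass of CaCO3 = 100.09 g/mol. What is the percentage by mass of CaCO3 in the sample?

Total n(HCl) added = 0.3728 x 0.04714 = 0.01757 mol.
n(LiOH) used = 0.2211 x 0.01697 = 0.003752 mol, which equals the excess n(HCl).
So n(HCl) consumed by the sample = 0.01757 - 0.003752 = 0.01382 mol.
n(CaCO3) = 0.01382 / 2 = 0.006911 mol.
mass CaCO3 = 0.006911 x 100.09 = 0.6917 g, so %CaCO3 = 0.6917/0.7350 x 100 = 94.1%.

94.1%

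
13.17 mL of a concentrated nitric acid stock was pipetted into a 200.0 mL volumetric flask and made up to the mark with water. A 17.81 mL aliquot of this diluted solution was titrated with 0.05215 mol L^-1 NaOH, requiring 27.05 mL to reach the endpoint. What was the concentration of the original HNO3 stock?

n(NaOH) = 0.05215 x 0.02705 = 0.001411 mol.
n(HNO3) in the aliquot = 0.001411 mol.
[diluted HNO3] = 0.001411 / 0.01781 = 0.07921 M.
Dilution factor = 200.0/13.17 = 15.19, so [stock] = 0.07921 x 15.19 = 1.20 M.

1.20 M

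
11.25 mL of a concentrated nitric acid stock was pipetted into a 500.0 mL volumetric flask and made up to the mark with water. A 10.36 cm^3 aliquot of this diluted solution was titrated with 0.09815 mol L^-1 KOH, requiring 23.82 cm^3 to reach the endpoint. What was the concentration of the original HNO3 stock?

10.0 M

n(KOH) = 0.09815 x 0.02382 = 0.002338 mol.
n(HNO3) in the aliquot = 0.002338 mol.
[diluted HNO3] = 0.002338 / 0.01036 = 0.2257 M.
Dilution factor = 500.0/11.25 = 44.44, so [stock] = 0.2257 x 44.44 = 10.0 M.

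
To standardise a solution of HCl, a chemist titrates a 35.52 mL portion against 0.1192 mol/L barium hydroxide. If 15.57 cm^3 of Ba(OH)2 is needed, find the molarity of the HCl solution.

0.105 M

n(Ba(OH)2) delivered = 0.1192 x 0.01557 = 0.001856 mol.
The reaction is 2 HCl + 1 Ba(OH)2, so n(HCl) = 0.001856 x 2/1 = 0.003712 mol.
[HCl] = 0.003712 mol / 0.03552 L = 0.105 M.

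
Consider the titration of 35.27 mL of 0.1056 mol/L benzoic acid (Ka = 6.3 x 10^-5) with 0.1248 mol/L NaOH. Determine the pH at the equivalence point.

n(C6H5COOH) = 0.1056 x 0.03527 = 0.003725 mol; V(NaOH) at equivalence = 0.003725/0.1248 = 0.02984 L.
At equivalence all the acid is converted to C6H5COO-; total volume = 0.03527 + 0.02984 = 0.06511 L, so [C6H5COO-] = 0.003725/0.06511 = 0.05720 M.
Kb = Kw/Ka = 1.0e-14 / 6.3 x 10^-5 = 1.59e-10.
[OH^-] = sqrt(Kb x [C6H5COO-]) = sqrt(1.59e-10 x 0.05720) = 3.01e-6 M.
pOH = 5.52, so pH = 14.00 - 5.52 = 8.48.

8.48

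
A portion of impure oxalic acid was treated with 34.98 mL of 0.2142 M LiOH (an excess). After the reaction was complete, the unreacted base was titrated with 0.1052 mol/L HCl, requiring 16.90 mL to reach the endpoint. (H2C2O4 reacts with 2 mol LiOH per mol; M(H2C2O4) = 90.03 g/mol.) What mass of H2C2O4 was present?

0.257 g

Total n(LiOH) added = 0.2142 x 0.03498 = 0.007493 mol.
n(HCl) used = 0.1052 x 0.01690 = 0.001778 mol, which equals the excess n(LiOH).
So n(LiOH) consumed by the sample = 0.007493 - 0.001778 = 0.005715 mol.
n(H2C2O4) = 0.005715 / 2 = 0.002857 mol.
mass = 0.002857 mol x 90.03 g/mol = 0.257 g.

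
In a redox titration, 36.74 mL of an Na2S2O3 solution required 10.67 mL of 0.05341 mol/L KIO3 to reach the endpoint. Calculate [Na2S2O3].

0.0931 M

n(KIO3) = 0.05341 x 0.01067 = 0.0005699 mol.
From the balanced equation, 1 mol KIO3 reacts with 6 mol Na2S2O3, so n(Na2S2O3) = 0.0005699 x 6/1 = 0.003419 mol.
[Na2S2O3] = 0.003419 / 0.03674 L = 0.0931 M.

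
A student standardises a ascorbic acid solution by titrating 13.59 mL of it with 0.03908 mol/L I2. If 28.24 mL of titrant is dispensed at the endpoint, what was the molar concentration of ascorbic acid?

0.0812 M

n(I2) = 0.03908 x 0.02824 = 0.001104 mol.
From the balanced equation, 1 mol I2 reacts with 1 mol ascorbic acid, so n(ascorbic acid) = 0.001104 x 1/1 = 0.001104 mol.
[ascorbic acid] = 0.001104 / 0.01359 L = 0.0812 M.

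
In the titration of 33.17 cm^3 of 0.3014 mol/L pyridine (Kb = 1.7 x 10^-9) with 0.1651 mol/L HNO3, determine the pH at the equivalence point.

n(C5H5N) = 0.3014 x 0.03317 = 0.009997 mol; V(HNO3) at equivalence = 0.009997/0.1651 = 0.06055 L.
At equivalence the base is fully converted to C5H5NH+; total volume = 0.09372 L, so [C5H5NH+] = 0.009997/0.09372 = 0.1067 M.
Ka(C5H5NH+) = Kw/Kb = 1.0e-14 / 1.7 x 10^-9 = 5.88e-6.
[H^+] = sqrt(Ka x [C5H5NH+]) = sqrt(5.88e-6 x 0.1067) = 0.000792 M.
pH = -log(0.000792) = 3.10.

3.10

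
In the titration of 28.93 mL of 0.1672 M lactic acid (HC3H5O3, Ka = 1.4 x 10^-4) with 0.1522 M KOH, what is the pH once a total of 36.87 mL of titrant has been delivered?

n(acid) = 0.1672 x 0.02893 = 0.004837 mol; n(KOH) added = 0.1522 x 0.03687 = 0.005612 mol.
Base is in excess by 0.005612 - 0.004837 = 0.0007745 mol in a total volume of 0.06580 L.
[OH^-] = 0.0007745/0.06580 = 0.01177 M, so pOH = 1.93 and pH = 14.00 - 1.93 = 12.07.

12.07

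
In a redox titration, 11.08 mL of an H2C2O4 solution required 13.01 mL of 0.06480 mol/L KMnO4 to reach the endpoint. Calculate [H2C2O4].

n(KMnO4) = 0.06480 x 0.01301 = 0.0008430 mol.
From the balanced equation, 2 mol KMnO4 reacts with 5 mol H2C2O4, so n(H2C2O4) = 0.0008430 x 5/2 = 0.002108 mol.
[H2C2O4] = 0.002108 / 0.01108 L = 0.190 M.

0.190 M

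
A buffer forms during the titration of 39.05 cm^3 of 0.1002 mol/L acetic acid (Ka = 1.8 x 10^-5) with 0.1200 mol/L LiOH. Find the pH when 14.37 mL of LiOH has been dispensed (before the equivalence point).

Initial n(CH3COOH) = 0.1002 x 0.03905 = 0.003913 mol.
n(LiOH) added = 0.1200 x 0.01437 = 0.001724 mol, converting that many moles of CH3COOH to CH3COO-.
Remaining n(CH3COOH) = 0.002188 mol; n(CH3COO-) = 0.001724 mol.
By Henderson-Hasselbalch, pH = pKa + log([A^-]/[HA]) = 4.74 + log(0.001724/0.002188) = 4.74 + (-0.10) = 4.64.

4.64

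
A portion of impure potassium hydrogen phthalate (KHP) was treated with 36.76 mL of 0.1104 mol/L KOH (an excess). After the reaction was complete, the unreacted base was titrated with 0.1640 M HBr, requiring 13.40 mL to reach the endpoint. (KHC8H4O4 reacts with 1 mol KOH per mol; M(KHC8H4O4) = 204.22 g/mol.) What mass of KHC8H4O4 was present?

Total n(KOH) added = 0.1104 x 0.03676 = 0.004058 mol.
n(HBr) used = 0.1640 x 0.01340 = 0.002198 mol, which equals the excess n(KOH).
So n(KOH) consumed by the sample = 0.004058 - 0.002198 = 0.001861 mol.
n(KHC8H4O4) = 0.001861 / 1 = 0.001861 mol.
mass = 0.001861 mol x 204.22 g/mol = 0.380 g.

0.380 g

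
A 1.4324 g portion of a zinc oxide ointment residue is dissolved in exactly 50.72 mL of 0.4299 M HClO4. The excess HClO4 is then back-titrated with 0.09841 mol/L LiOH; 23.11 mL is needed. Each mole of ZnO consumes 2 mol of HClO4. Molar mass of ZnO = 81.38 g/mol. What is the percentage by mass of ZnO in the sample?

55.5%

Total n(HClO4) added = 0.4299 x 0.05072 = 0.02180 mol.
n(LiOH) used = 0.09841 x 0.02311 = 0.002274 mol, which equals the excess n(HClO4).
So n(HClO4) consumed by the sample = 0.02180 - 0.002274 = 0.01953 mol.
n(ZnO) = 0.01953 / 2 = 0.009765 mol.
mass ZnO = 0.009765 x 81.38 = 0.7947 g, so %ZnO = 0.7947/1.4324 x 100 = 55.5%.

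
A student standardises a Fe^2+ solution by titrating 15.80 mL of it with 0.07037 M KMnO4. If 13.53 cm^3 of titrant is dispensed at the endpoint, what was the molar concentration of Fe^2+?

n(KMnO4) = 0.07037 x 0.01353 = 0.0009521 mol.
From the balanced equation, 1 mol KMnO4 reacts with 5 mol Fe^2+, so n(Fe^2+) = 0.0009521 x 5/1 = 0.004761 mol.
[Fe^2+] = 0.004761 / 0.01580 L = 0.301 M.

0.301 M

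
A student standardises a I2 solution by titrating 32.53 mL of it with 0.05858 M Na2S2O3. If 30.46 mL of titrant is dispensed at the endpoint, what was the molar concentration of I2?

n(Na2S2O3) = 0.05858 x 0.03046 = 0.001784 mol.
From the balanced equation, 2 mol Na2S2O3 reacts with 1 mol I2, so n(I2) = 0.001784 x 1/2 = 0.0008922 mol.
[I2] = 0.0008922 / 0.03253 L = 0.0274 M.

0.0274 M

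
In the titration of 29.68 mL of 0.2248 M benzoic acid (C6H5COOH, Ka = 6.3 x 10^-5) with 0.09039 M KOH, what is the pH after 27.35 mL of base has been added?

Initial n(C6H5COOH) = 0.2248 x 0.02968 = 0.006672 mol.
n(KOH) added = 0.09039 x 0.02735 = 0.002472 mol, converting that many moles of C6H5COOH to C6H5COO-.
Remaining n(C6H5COOH) = 0.004200 mol; n(C6H5COO-) = 0.002472 mol.
By Henderson-Hasselbalch, pH = pKa + log([A^-]/[HA]) = 4.20 + log(0.002472/0.004200) = 4.20 + (-0.23) = 3.97.

3.97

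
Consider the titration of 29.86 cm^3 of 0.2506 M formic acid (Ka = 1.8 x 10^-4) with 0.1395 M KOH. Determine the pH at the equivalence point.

8.35

n(HCOOH) = 0.2506 x 0.02986 = 0.007483 mol; V(KOH) at equivalence = 0.007483/0.1395 = 0.05364 L.
At equivalence all the acid is converted to HCOO-; total volume = 0.02986 + 0.05364 = 0.08350 L, so [HCOO-] = 0.007483/0.08350 = 0.08961 M.
Kb = Kw/Ka = 1.0e-14 / 1.8 x 10^-4 = 5.56e-11.
[OH^-] = sqrt(Kb x [HCOO-]) = sqrt(5.56e-11 x 0.08961) = 2.23e-6 M.
pOH = 5.65, so pH = 14.00 - 5.65 = 8.35.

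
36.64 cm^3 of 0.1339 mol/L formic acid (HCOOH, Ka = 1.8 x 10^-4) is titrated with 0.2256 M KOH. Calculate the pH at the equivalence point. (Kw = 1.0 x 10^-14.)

8.33

n(HCOOH) = 0.1339 x 0.03664 = 0.004906 mol; V(KOH) at equivalence = 0.004906/0.2256 = 0.02175 L.
At equivalence all the acid is converted to HCOO-; total volume = 0.03664 + 0.02175 = 0.05839 L, so [HCOO-] = 0.004906/0.05839 = 0.08403 M.
Kb = Kw/Ka = 1.0e-14 / 1.8 x 10^-4 = 5.56e-11.
[OH^-] = sqrt(Kb x [HCOO-]) = sqrt(5.56e-11 x 0.08403) = 2.16e-6 M.
pOH = 5.67, so pH = 14.00 - 5.67 = 8.33.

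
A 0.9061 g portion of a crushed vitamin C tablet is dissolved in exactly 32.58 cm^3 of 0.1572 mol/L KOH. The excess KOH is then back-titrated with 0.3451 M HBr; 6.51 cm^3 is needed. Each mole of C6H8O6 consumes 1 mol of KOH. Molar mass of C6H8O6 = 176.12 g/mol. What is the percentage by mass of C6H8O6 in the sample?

55.9%

Total n(KOH) added = 0.1572 x 0.03258 = 0.005122 mol.
n(HBr) used = 0.3451 x 0.006510 = 0.002247 mol, which equals the excess n(KOH).
So n(KOH) consumed by the sample = 0.005122 - 0.002247 = 0.002875 mol.
n(C6H8O6) = 0.002875 / 1 = 0.002875 mol.
mass C6H8O6 = 0.002875 x 176.12 = 0.5063 g, so %C6H8O6 = 0.5063/0.9061 x 100 = 55.9%.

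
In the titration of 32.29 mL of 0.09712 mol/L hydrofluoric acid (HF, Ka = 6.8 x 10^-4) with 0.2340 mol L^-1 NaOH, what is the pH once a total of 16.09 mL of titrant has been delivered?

n(acid) = 0.09712 x 0.03229 = 0.003136 mol; n(NaOH) added = 0.2340 x 0.01609 = 0.003765 mol.
Base is in excess by 0.003765 - 0.003136 = 0.0006291 mol in a total volume of 0.04838 L.
[OH^-] = 0.0006291/0.04838 = 0.01300 M, so pOH = 1.89 and pH = 14.00 - 1.89 = 12.11.

12.11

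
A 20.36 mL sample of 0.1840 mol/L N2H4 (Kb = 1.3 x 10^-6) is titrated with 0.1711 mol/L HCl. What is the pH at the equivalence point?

n(N2H4) = 0.1840 x 0.02036 = 0.003746 mol; V(HCl) at equivalence = 0.003746/0.1711 = 0.02190 L.
At equivalence the base is fully converted to N2H5+; total volume = 0.04226 L, so [N2H5+] = 0.003746/0.04226 = 0.08866 M.
Ka(N2H5+) = Kw/Kb = 1.0e-14 / 1.3 x 10^-6 = 7.69e-9.
[H^+] = sqrt(Ka x [N2H5+]) = sqrt(7.69e-9 x 0.08866) = 2.61e-5 M.
pH = -log(2.61e-5) = 4.58.

4.58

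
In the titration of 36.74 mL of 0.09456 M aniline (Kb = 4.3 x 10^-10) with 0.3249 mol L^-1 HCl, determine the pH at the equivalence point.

n(C6H5NH2) = 0.09456 x 0.03674 = 0.003474 mol; V(HCl) at equivalence = 0.003474/0.3249 = 0.01069 L.
At equivalence the base is fully converted to C6H5NH3+; total volume = 0.04743 L, so [C6H5NH3+] = 0.003474/0.04743 = 0.07324 M.
Ka(C6H5NH3+) = Kw/Kb = 1.0e-14 / 4.3 x 10^-10 = 2.33e-5.
[H^+] = sqrt(Ka x [C6H5NH3+]) = sqrt(2.33e-5 x 0.07324) = 0.00131 M.
pH = -log(0.00131) = 2.88.

2.88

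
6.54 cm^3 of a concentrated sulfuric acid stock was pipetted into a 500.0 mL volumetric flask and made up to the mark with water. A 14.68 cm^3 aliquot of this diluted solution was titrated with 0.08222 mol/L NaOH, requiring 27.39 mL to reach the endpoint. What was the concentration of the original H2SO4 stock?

5.86 M

n(NaOH) = 0.08222 x 0.02739 = 0.002252 mol.
n(H2SO4) in the aliquot = 0.002252 x 1/2 = 0.001126 mol.
[diluted H2SO4] = 0.001126 / 0.01468 = 0.07670 M.
Dilution factor = 500.0/6.540 = 76.45, so [stock] = 0.07670 x 76.45 = 5.86 M.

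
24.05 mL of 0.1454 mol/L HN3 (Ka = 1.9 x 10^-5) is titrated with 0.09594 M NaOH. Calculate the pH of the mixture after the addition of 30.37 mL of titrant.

5.42

Initial n(HN3) = 0.1454 x 0.02405 = 0.003497 mol.
n(NaOH) added = 0.09594 x 0.03037 = 0.002914 mol, converting that many moles of HN3 to N3-.
Remaining n(HN3) = 0.0005832 mol; n(N3-) = 0.002914 mol.
By Henderson-Hasselbalch, pH = pKa + log([A^-]/[HA]) = 4.72 + log(0.002914/0.0005832) = 4.72 + (+0.70) = 5.42.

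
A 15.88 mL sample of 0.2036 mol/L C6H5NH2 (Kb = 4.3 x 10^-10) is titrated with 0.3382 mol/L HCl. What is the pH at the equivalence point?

n(C6H5NH2) = 0.2036 x 0.01588 = 0.003233 mol; V(HCl) at equivalence = 0.003233/0.3382 = 0.009560 L.
At equivalence the base is fully converted to C6H5NH3+; total volume = 0.02544 L, so [C6H5NH3+] = 0.003233/0.02544 = 0.1271 M.
Ka(C6H5NH3+) = Kw/Kb = 1.0e-14 / 4.3 x 10^-10 = 2.33e-5.
[H^+] = sqrt(Ka x [C6H5NH3+]) = sqrt(2.33e-5 x 0.1271) = 0.00172 M.
pH = -log(0.00172) = 2.76.

2.76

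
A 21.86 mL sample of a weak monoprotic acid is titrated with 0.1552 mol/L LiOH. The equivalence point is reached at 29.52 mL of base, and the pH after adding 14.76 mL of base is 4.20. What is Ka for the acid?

6.3 x 10^-5

14.76 mL is half of the equivalence volume, so this is the half-equivalence point where [HA] = [A^-].
At half-equivalence pH = pKa, so pKa = 4.20.
Ka = 10^(-4.20) = 6.3 x 10^-5.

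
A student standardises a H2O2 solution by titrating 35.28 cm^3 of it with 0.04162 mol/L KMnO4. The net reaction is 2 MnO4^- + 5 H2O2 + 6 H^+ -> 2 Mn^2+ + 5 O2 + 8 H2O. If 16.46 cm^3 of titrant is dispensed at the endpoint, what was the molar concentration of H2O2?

0.0485 M

n(KMnO4) = 0.04162 x 0.01646 = 0.0006851 mol.
From the balanced equation, 2 mol KMnO4 reacts with 5 mol H2O2, so n(H2O2) = 0.0006851 x 5/2 = 0.001713 mol.
[H2O2] = 0.001713 / 0.03528 L = 0.0485 M.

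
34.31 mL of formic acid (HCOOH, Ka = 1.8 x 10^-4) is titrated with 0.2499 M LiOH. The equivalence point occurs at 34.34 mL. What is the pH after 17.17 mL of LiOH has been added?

17.17 mL is exactly half the equivalence volume (34.34/2), i.e. the half-equivalence point.
There, n(HA) = n(A^-), so pH = pKa = -log(1.8 x 10^-4) = 3.74.

3.74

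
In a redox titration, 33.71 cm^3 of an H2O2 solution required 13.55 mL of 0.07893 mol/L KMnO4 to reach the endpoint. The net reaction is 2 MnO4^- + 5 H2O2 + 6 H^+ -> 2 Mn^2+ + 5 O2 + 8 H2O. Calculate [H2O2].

0.0793 M

n(KMnO4) = 0.07893 x 0.01355 = 0.001070 mol.
From the balanced equation, 2 mol KMnO4 reacts with 5 mol H2O2, so n(H2O2) = 0.001070 x 5/2 = 0.002674 mol.
[H2O2] = 0.002674 / 0.03371 L = 0.0793 M.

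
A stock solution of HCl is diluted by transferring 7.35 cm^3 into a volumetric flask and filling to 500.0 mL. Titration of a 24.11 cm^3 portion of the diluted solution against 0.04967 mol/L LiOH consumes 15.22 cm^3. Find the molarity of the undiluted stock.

2.13 M

n(LiOH) = 0.04967 x 0.01522 = 0.0007560 mol.
n(HCl) in the aliquot = 0.0007560 mol.
[diluted HCl] = 0.0007560 / 0.02411 = 0.03136 M.
Dilution factor = 500.0/7.350 = 68.03, so [stock] = 0.03136 x 68.03 = 2.13 M.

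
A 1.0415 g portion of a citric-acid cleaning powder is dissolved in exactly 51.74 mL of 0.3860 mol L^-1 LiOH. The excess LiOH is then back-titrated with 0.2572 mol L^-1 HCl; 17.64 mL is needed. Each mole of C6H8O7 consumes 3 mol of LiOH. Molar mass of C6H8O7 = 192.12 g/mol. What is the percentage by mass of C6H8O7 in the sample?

94.9%

Total n(LiOH) added = 0.3860 x 0.05174 = 0.01997 mol.
n(HCl) used = 0.2572 x 0.01764 = 0.004537 mol, which equals the excess n(LiOH).
So n(LiOH) consumed by the sample = 0.01997 - 0.004537 = 0.01543 mol.
n(C6H8O7) = 0.01543 / 3 = 0.005145 mol.
mass C6H8O7 = 0.005145 x 192.12 = 0.9884 g, so %C6H8O7 = 0.9884/1.0415 x 100 = 94.9%.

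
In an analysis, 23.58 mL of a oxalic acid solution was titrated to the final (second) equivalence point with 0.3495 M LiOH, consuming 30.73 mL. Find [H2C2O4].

n(LiOH) = 0.3495 x 0.03073 = 0.01074 mol.
At the final (second) equivalence point, 2 mol OH^- react per mol H2C2O4, so n(H2C2O4) = 0.01074 / 2 = 0.005370 mol.
[H2C2O4] = 0.005370 / 0.02358 L = 0.228 M.

0.228 M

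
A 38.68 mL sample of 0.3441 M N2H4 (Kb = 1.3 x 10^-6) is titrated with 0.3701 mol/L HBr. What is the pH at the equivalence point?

4.43

n(N2H4) = 0.3441 x 0.03868 = 0.01331 mol; V(HBr) at equivalence = 0.01331/0.3701 = 0.03596 L.
At equivalence the base is fully converted to N2H5+; total volume = 0.07464 L, so [N2H5+] = 0.01331/0.07464 = 0.1783 M.
Ka(N2H5+) = Kw/Kb = 1.0e-14 / 1.3 x 10^-6 = 7.69e-9.
[H^+] = sqrt(Ka x [N2H5+]) = sqrt(7.69e-9 x 0.1783) = 3.70e-5 M.
pH = -log(3.70e-5) = 4.43.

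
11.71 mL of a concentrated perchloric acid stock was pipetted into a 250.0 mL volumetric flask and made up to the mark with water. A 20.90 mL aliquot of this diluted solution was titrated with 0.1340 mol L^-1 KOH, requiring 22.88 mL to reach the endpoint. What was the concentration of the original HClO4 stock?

n(KOH) = 0.1340 x 0.02288 = 0.003066 mol.
n(HClO4) in the aliquot = 0.003066 mol.
[diluted HClO4] = 0.003066 / 0.02090 = 0.1467 M.
Dilution factor = 250.0/11.71 = 21.35, so [stock] = 0.1467 x 21.35 = 3.13 M.

3.13 M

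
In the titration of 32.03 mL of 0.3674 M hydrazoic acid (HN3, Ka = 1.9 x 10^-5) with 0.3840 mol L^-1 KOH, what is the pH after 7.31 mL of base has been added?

Initial n(HN3) = 0.3674 x 0.03203 = 0.01177 mol.
n(KOH) added = 0.3840 x 0.007310 = 0.002807 mol, converting that many moles of HN3 to N3-.
Remaining n(HN3) = 0.008961 mol; n(N3-) = 0.002807 mol.
By Henderson-Hasselbalch, pH = pKa + log([A^-]/[HA]) = 4.72 + log(0.002807/0.008961) = 4.72 + (-0.50) = 4.22.

4.22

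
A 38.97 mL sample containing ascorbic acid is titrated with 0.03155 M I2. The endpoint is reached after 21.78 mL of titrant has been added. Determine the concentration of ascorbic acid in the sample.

0.0176 M

n(I2) = 0.03155 x 0.02178 = 0.0006872 mol.
From the balanced equation, 1 mol I2 reacts with 1 mol ascorbic acid, so n(ascorbic acid) = 0.0006872 x 1/1 = 0.0006872 mol.
[ascorbic acid] = 0.0006872 / 0.03897 L = 0.0176 M.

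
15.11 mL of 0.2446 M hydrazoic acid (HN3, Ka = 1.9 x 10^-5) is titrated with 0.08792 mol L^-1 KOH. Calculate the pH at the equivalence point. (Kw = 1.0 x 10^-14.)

8.77

n(HN3) = 0.2446 x 0.01511 = 0.003696 mol; V(KOH) at equivalence = 0.003696/0.08792 = 0.04204 L.
At equivalence all the acid is converted to N3-; total volume = 0.01511 + 0.04204 = 0.05715 L, so [N3-] = 0.003696/0.05715 = 0.06467 M.
Kb = Kw/Ka = 1.0e-14 / 1.9 x 10^-5 = 5.26e-10.
[OH^-] = sqrt(Kb x [N3-]) = sqrt(5.26e-10 x 0.06467) = 5.83e-6 M.
pOH = 5.23, so pH = 14.00 - 5.23 = 8.77.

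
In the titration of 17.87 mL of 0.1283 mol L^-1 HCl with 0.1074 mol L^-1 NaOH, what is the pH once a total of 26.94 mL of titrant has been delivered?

n(acid) = 0.1283 x 0.01787 = 0.002293 mol; n(NaOH) added = 0.1074 x 0.02694 = 0.002893 mol.
Base is in excess by 0.002893 - 0.002293 = 0.0006006 mol in a total volume of 0.04481 L.
[OH^-] = 0.0006006/0.04481 = 0.01340 M, so pOH = 1.87 and pH = 14.00 - 1.87 = 12.13.

12.13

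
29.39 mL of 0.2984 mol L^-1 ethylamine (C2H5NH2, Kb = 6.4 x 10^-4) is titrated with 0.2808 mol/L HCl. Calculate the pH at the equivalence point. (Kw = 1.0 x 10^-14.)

5.82

n(C2H5NH2) = 0.2984 x 0.02939 = 0.008770 mol; V(HCl) at equivalence = 0.008770/0.2808 = 0.03123 L.
At equivalence the base is fully converted to C2H5NH3+; total volume = 0.06062 L, so [C2H5NH3+] = 0.008770/0.06062 = 0.1447 M.
Ka(C2H5NH3+) = Kw/Kb = 1.0e-14 / 6.4 x 10^-4 = 1.56e-11.
[H^+] = sqrt(Ka x [C2H5NH3+]) = sqrt(1.56e-11 x 0.1447) = 1.50e-6 M.
pH = -log(1.50e-6) = 5.82.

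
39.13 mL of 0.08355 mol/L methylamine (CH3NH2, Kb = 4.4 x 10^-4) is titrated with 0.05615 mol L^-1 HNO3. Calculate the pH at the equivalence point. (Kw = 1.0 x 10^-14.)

n(CH3NH2) = 0.08355 x 0.03913 = 0.003269 mol; V(HNO3) at equivalence = 0.003269/0.05615 = 0.05822 L.
At equivalence the base is fully converted to CH3NH3+; total volume = 0.09735 L, so [CH3NH3+] = 0.003269/0.09735 = 0.03358 M.
Ka(CH3NH3+) = Kw/Kb = 1.0e-14 / 4.4 x 10^-4 = 2.27e-11.
[H^+] = sqrt(Ka x [CH3NH3+]) = sqrt(2.27e-11 x 0.03358) = 8.74e-7 M.
pH = -log(8.74e-7) = 6.06.

6.06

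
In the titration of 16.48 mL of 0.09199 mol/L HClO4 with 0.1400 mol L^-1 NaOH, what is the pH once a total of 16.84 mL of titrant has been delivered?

n(acid) = 0.09199 x 0.01648 = 0.001516 mol; n(NaOH) added = 0.1400 x 0.01684 = 0.002358 mol.
Base is in excess by 0.002358 - 0.001516 = 0.0008416 mol in a total volume of 0.03332 L.
[OH^-] = 0.0008416/0.03332 = 0.02526 M, so pOH = 1.60 and pH = 14.00 - 1.60 = 12.40.

12.40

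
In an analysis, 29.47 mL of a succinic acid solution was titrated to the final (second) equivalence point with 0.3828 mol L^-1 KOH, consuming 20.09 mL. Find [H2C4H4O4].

n(KOH) = 0.3828 x 0.02009 = 0.007690 mol.
At the final (second) equivalence point, 2 mol OH^- react per mol H2C4H4O4, so n(H2C4H4O4) = 0.007690 / 2 = 0.003845 mol.
[H2C4H4O4] = 0.003845 / 0.02947 L = 0.130 M.

0.130 M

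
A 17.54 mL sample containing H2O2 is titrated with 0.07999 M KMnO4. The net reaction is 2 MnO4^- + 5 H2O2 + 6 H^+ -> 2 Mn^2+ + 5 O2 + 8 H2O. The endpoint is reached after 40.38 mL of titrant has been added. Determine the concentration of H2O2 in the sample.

0.460 M

n(KMnO4) = 0.07999 x 0.04038 = 0.003230 mol.
From the balanced equation, 2 mol KMnO4 reacts with 5 mol H2O2, so n(H2O2) = 0.003230 x 5/2 = 0.008075 mol.
[H2O2] = 0.008075 / 0.01754 L = 0.460 M.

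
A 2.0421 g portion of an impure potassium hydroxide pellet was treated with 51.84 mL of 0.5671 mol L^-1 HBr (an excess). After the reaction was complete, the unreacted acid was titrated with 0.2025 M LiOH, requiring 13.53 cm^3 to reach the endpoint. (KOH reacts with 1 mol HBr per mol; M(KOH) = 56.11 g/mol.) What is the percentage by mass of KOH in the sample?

73.2%

Total n(HBr) added = 0.5671 x 0.05184 = 0.02940 mol.
n(LiOH) used = 0.2025 x 0.01353 = 0.002740 mol, which equals the excess n(HBr).
So n(HBr) consumed by the sample = 0.02940 - 0.002740 = 0.02666 mol.
n(KOH) = 0.02666 / 1 = 0.02666 mol.
mass KOH = 0.02666 x 56.11 = 1.496 g, so %KOH = 1.496/2.0421 x 100 = 73.2%.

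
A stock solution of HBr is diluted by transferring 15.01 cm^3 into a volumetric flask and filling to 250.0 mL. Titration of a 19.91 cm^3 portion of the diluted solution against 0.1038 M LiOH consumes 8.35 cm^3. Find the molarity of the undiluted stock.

n(LiOH) = 0.1038 x 0.008350 = 0.0008667 mol.
n(HBr) in the aliquot = 0.0008667 mol.
[diluted HBr] = 0.0008667 / 0.01991 = 0.04353 M.
Dilution factor = 250.0/15.01 = 16.66, so [stock] = 0.04353 x 16.66 = 0.725 M.

0.725 M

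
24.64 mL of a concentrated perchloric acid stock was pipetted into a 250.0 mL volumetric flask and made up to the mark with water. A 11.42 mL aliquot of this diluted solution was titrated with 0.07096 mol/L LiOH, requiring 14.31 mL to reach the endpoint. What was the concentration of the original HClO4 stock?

n(LiOH) = 0.07096 x 0.01431 = 0.001015 mol.
n(HClO4) in the aliquot = 0.001015 mol.
[diluted HClO4] = 0.001015 / 0.01142 = 0.08892 M.
Dilution factor = 250.0/24.64 = 10.15, so [stock] = 0.08892 x 10.15 = 0.902 M.

0.902 M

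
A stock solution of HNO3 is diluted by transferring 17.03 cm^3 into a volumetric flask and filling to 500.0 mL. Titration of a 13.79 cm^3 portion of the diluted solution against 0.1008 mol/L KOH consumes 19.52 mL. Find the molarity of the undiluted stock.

n(KOH) = 0.1008 x 0.01952 = 0.001968 mol.
n(HNO3) in the aliquot = 0.001968 mol.
[diluted HNO3] = 0.001968 / 0.01379 = 0.1427 M.
Dilution factor = 500.0/17.03 = 29.36, so [stock] = 0.1427 x 29.36 = 4.19 M.

4.19 M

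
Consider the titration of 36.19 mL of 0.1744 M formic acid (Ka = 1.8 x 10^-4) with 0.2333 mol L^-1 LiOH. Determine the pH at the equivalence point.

n(HCOOH) = 0.1744 x 0.03619 = 0.006312 mol; V(LiOH) at equivalence = 0.006312/0.2333 = 0.02705 L.
At equivalence all the acid is converted to HCOO-; total volume = 0.03619 + 0.02705 = 0.06324 L, so [HCOO-] = 0.006312/0.06324 = 0.09980 M.
Kb = Kw/Ka = 1.0e-14 / 1.8 x 10^-4 = 5.56e-11.
[OH^-] = sqrt(Kb x [HCOO-]) = sqrt(5.56e-11 x 0.09980) = 2.35e-6 M.
pOH = 5.63, so pH = 14.00 - 5.63 = 8.37.

8.37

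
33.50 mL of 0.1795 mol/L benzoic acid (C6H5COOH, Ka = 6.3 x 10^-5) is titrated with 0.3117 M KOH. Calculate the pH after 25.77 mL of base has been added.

12.53

n(acid) = 0.1795 x 0.03350 = 0.006013 mol; n(KOH) added = 0.3117 x 0.02577 = 0.008033 mol.
Base is in excess by 0.008033 - 0.006013 = 0.002019 mol in a total volume of 0.05927 L.
[OH^-] = 0.002019/0.05927 = 0.03407 M, so pOH = 1.47 and pH = 14.00 - 1.47 = 12.53.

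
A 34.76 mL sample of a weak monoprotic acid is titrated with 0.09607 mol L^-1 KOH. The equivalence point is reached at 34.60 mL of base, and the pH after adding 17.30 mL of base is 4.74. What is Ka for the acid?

1.8 x 10^-5

17.30 mL is half of the equivalence volume, so this is the half-equivalence point where [HA] = [A^-].
At half-equivalence pH = pKa, so pKa = 4.74.
Ka = 10^(-4.74) = 1.8 x 10^-5.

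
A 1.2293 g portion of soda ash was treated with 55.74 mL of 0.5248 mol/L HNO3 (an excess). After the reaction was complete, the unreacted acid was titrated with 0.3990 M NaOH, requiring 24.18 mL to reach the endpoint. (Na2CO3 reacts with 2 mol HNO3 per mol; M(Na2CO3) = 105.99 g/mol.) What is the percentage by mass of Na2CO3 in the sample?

84.5%

Total n(HNO3) added = 0.5248 x 0.05574 = 0.02925 mol.
n(NaOH) used = 0.3990 x 0.02418 = 0.009648 mol, which equals the excess n(HNO3).
So n(HNO3) consumed by the sample = 0.02925 - 0.009648 = 0.01960 mol.
n(Na2CO3) = 0.01960 / 2 = 0.009802 mol.
mass Na2CO3 = 0.009802 x 105.99 = 1.039 g, so %Na2CO3 = 1.039/1.2293 x 100 = 84.5%.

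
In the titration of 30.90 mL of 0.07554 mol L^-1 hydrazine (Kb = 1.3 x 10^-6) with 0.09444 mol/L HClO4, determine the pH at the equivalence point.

n(N2H4) = 0.07554 x 0.03090 = 0.002334 mol; V(HClO4) at equivalence = 0.002334/0.09444 = 0.02472 L.
At equivalence the base is fully converted to N2H5+; total volume = 0.05562 L, so [N2H5+] = 0.002334/0.05562 = 0.04197 M.
Ka(N2H5+) = Kw/Kb = 1.0e-14 / 1.3 x 10^-6 = 7.69e-9.
[H^+] = sqrt(Ka x [N2H5+]) = sqrt(7.69e-9 x 0.04197) = 1.80e-5 M.
pH = -log(1.80e-5) = 4.75.

4.75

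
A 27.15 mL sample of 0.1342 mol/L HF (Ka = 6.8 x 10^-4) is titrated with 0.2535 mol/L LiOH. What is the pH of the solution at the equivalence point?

8.06

n(HF) = 0.1342 x 0.02715 = 0.003644 mol; V(LiOH) at equivalence = 0.003644/0.2535 = 0.01437 L.
At equivalence all the acid is converted to F-; total volume = 0.02715 + 0.01437 = 0.04152 L, so [F-] = 0.003644/0.04152 = 0.08775 M.
Kb = Kw/Ka = 1.0e-14 / 6.8 x 10^-4 = 1.47e-11.
[OH^-] = sqrt(Kb x [F-]) = sqrt(1.47e-11 x 0.08775) = 1.14e-6 M.
pOH = 5.94, so pH = 14.00 - 5.94 = 8.06.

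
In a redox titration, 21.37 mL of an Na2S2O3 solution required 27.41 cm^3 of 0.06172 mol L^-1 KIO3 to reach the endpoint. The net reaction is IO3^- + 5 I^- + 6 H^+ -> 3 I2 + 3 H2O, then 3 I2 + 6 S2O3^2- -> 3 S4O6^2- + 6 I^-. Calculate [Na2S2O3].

n(KIO3) = 0.06172 x 0.02741 = 0.001692 mol.
From the balanced equation, 1 mol KIO3 reacts with 6 mol Na2S2O3, so n(Na2S2O3) = 0.001692 x 6/1 = 0.01015 mol.
[Na2S2O3] = 0.01015 / 0.02137 L = 0.475 M.

0.475 M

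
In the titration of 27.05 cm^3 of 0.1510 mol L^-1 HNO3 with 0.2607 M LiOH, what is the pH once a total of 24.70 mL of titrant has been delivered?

12.66

n(acid) = 0.1510 x 0.02705 = 0.004085 mol; n(LiOH) added = 0.2607 x 0.02470 = 0.006439 mol.
Base is in excess by 0.006439 - 0.004085 = 0.002355 mol in a total volume of 0.05175 L.
[OH^-] = 0.002355/0.05175 = 0.04550 M, so pOH = 1.34 and pH = 14.00 - 1.34 = 12.66.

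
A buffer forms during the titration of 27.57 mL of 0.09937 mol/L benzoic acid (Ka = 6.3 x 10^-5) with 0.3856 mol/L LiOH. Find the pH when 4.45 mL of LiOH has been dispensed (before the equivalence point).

Initial n(C6H5COOH) = 0.09937 x 0.02757 = 0.002740 mol.
n(LiOH) added = 0.3856 x 0.004450 = 0.001716 mol, converting that many moles of C6H5COOH to C6H5COO-.
Remaining n(C6H5COOH) = 0.001024 mol; n(C6H5COO-) = 0.001716 mol.
By Henderson-Hasselbalch, pH = pKa + log([A^-]/[HA]) = 4.20 + log(0.001716/0.001024) = 4.20 + (+0.22) = 4.42.

4.42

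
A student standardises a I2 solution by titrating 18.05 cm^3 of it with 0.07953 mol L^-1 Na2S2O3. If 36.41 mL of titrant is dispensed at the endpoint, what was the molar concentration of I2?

0.0802 M

n(Na2S2O3) = 0.07953 x 0.03641 = 0.002896 mol.
From the balanced equation, 2 mol Na2S2O3 reacts with 1 mol I2, so n(I2) = 0.002896 x 1/2 = 0.001448 mol.
[I2] = 0.001448 / 0.01805 L = 0.0802 M.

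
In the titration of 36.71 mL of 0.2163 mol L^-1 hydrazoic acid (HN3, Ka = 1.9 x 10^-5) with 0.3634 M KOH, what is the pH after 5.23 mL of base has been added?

Initial n(HN3) = 0.2163 x 0.03671 = 0.007940 mol.
n(KOH) added = 0.3634 x 0.005230 = 0.001901 mol, converting that many moles of HN3 to N3-.
Remaining n(HN3) = 0.006040 mol; n(N3-) = 0.001901 mol.
By Henderson-Hasselbalch, pH = pKa + log([A^-]/[HA]) = 4.72 + log(0.001901/0.006040) = 4.72 + (-0.50) = 4.22.

4.22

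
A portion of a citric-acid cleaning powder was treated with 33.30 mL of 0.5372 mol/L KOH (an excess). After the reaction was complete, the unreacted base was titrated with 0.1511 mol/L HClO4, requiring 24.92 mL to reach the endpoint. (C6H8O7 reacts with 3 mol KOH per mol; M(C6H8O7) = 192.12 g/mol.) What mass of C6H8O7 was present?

0.904 g

Total n(KOH) added = 0.5372 x 0.03330 = 0.01789 mol.
n(HClO4) used = 0.1511 x 0.02492 = 0.003765 mol, which equals the excess n(KOH).
So n(KOH) consumed by the sample = 0.01789 - 0.003765 = 0.01412 mol.
n(C6H8O7) = 0.01412 / 3 = 0.004708 mol.
mass = 0.004708 mol x 192.12 g/mol = 0.904 g.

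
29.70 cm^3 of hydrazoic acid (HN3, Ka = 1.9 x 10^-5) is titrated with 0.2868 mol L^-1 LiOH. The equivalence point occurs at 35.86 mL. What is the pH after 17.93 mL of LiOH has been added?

4.72

17.93 mL is exactly half the equivalence volume (35.86/2), i.e. the half-equivalence point.
There, n(HA) = n(A^-), so pH = pKa = -log(1.9 x 10^-5) = 4.72.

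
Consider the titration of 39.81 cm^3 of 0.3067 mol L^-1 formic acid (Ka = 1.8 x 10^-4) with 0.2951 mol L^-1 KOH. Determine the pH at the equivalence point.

8.46

n(HCOOH) = 0.3067 x 0.03981 = 0.01221 mol; V(KOH) at equivalence = 0.01221/0.2951 = 0.04137 L.
At equivalence all the acid is converted to HCOO-; total volume = 0.03981 + 0.04137 = 0.08118 L, so [HCOO-] = 0.01221/0.08118 = 0.1504 M.
Kb = Kw/Ka = 1.0e-14 / 1.8 x 10^-4 = 5.56e-11.
[OH^-] = sqrt(Kb x [HCOO-]) = sqrt(5.56e-11 x 0.1504) = 2.89e-6 M.
pOH = 5.54, so pH = 14.00 - 5.54 = 8.46.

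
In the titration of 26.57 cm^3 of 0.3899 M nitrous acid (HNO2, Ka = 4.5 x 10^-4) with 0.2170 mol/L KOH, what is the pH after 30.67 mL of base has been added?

Initial n(HNO2) = 0.3899 x 0.02657 = 0.01036 mol.
n(KOH) added = 0.2170 x 0.03067 = 0.006655 mol, converting that many moles of HNO2 to NO2-.
Remaining n(HNO2) = 0.003704 mol; n(NO2-) = 0.006655 mol.
By Henderson-Hasselbalch, pH = pKa + log([A^-]/[HA]) = 3.35 + log(0.006655/0.003704) = 3.35 + (+0.25) = 3.60.

3.60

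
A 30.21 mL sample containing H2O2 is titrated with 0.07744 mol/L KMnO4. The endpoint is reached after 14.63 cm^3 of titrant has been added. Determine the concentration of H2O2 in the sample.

n(KMnO4) = 0.07744 x 0.01463 = 0.001133 mol.
From the balanced equation, 2 mol KMnO4 reacts with 5 mol H2O2, so n(H2O2) = 0.001133 x 5/2 = 0.002832 mol.
[H2O2] = 0.002832 / 0.03021 L = 0.0938 M.

0.0938 M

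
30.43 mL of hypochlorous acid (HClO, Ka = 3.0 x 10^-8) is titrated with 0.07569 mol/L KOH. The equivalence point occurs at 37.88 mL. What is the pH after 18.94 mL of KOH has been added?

18.94 mL is exactly half the equivalence volume (37.88/2), i.e. the half-equivalence point.
There, n(HA) = n(A^-), so pH = pKa = -log(3.0 x 10^-8) = 7.52.

7.52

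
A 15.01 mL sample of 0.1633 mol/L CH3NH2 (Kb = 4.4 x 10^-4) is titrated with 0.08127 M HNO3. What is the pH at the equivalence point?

5.95

n(CH3NH2) = 0.1633 x 0.01501 = 0.002451 mol; V(HNO3) at equivalence = 0.002451/0.08127 = 0.03016 L.
At equivalence the base is fully converted to CH3NH3+; total volume = 0.04517 L, so [CH3NH3+] = 0.002451/0.04517 = 0.05426 M.
Ka(CH3NH3+) = Kw/Kb = 1.0e-14 / 4.4 x 10^-4 = 2.27e-11.
[H^+] = sqrt(Ka x [CH3NH3+]) = sqrt(2.27e-11 x 0.05426) = 1.11e-6 M.
pH = -log(1.11e-6) = 5.95.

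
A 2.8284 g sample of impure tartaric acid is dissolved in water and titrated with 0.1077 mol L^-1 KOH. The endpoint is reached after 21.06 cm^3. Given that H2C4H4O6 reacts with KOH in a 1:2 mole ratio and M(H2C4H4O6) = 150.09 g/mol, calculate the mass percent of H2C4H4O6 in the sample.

n(KOH) = 0.1077 x 0.02106 = 0.002268 mol.
n(H2C4H4O6) = 0.002268 / 2 = 0.001134 mol.
mass of H2C4H4O6 = 0.001134 x 150.09 = 0.1702 g.
% purity = 0.1702 / 2.8284 x 100 = 6.02%.

6.02%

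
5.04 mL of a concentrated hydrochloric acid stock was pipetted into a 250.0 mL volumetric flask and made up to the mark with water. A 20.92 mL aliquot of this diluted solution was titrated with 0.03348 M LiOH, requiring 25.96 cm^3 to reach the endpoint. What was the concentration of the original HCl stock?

2.06 M

n(LiOH) = 0.03348 x 0.02596 = 0.0008691 mol.
n(HCl) in the aliquot = 0.0008691 mol.
[diluted HCl] = 0.0008691 / 0.02092 = 0.04155 M.
Dilution factor = 250.0/5.040 = 49.60, so [stock] = 0.04155 x 49.60 = 2.06 M.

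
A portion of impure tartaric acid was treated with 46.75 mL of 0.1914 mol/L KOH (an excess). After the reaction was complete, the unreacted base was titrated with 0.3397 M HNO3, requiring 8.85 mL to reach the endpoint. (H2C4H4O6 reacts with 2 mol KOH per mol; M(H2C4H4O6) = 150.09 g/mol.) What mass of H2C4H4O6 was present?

0.446 g

Total n(KOH) added = 0.1914 x 0.04675 = 0.008948 mol.
n(HNO3) used = 0.3397 x 0.008850 = 0.003006 mol, which equals the excess n(KOH).
So n(KOH) consumed by the sample = 0.008948 - 0.003006 = 0.005942 mol.
n(H2C4H4O6) = 0.005942 / 2 = 0.002971 mol.
mass = 0.002971 mol x 150.09 g/mol = 0.446 g.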